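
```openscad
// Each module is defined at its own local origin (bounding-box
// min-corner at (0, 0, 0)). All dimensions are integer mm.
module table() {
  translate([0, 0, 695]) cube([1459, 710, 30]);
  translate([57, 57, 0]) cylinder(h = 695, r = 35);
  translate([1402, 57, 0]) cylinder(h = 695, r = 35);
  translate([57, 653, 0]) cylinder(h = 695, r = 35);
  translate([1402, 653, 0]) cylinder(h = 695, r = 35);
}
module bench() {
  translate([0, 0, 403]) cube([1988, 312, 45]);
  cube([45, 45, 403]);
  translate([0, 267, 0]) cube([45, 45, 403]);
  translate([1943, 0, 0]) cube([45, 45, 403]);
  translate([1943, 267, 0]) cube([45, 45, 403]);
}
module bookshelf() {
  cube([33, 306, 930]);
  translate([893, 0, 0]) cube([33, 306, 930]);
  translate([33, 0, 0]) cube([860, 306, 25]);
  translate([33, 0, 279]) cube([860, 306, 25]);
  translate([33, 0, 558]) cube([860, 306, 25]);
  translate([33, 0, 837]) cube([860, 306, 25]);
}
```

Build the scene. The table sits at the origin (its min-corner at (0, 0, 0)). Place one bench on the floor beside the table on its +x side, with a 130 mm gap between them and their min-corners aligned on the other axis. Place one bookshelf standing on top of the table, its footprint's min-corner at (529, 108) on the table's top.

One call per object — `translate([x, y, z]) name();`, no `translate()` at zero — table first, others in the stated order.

table();
translate([1589, 0, 0]) bench();
translate([529, 108, 725]) bookshelf();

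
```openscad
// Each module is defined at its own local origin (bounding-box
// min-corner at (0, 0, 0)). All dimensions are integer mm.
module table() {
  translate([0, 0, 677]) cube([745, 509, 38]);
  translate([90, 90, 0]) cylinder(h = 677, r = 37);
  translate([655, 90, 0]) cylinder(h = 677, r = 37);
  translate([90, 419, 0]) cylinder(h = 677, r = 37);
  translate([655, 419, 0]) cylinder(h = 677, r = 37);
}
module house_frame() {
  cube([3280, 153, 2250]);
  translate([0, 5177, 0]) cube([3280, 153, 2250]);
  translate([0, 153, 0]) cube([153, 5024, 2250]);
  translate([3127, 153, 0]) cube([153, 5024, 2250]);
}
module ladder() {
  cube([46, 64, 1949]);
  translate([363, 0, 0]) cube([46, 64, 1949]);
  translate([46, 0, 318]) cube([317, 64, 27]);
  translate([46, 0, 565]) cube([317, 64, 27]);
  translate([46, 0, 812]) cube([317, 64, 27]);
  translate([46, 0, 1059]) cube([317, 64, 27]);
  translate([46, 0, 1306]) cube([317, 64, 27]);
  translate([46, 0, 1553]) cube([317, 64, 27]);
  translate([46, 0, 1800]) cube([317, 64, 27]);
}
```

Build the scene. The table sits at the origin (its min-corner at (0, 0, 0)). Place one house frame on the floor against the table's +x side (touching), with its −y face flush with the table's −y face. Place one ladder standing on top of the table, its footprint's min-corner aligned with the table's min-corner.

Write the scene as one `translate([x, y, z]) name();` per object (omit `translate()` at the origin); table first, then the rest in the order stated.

table();
translate([745, 0, 0]) house_frame();
translate([0, 0, 715]) ladder();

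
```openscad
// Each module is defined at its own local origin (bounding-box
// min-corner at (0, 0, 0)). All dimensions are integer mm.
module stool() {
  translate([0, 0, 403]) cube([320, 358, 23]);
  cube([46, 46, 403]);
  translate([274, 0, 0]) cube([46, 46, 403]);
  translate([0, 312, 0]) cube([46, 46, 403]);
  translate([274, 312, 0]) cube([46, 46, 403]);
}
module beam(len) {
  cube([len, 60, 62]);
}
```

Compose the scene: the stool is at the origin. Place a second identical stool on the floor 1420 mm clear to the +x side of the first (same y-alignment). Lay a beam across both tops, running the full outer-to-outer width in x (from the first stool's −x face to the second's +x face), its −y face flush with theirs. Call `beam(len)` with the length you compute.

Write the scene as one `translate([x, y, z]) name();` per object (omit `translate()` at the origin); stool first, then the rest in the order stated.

stool();
translate([1740, 0, 0]) stool();
translate([0, 0, 426]) beam(2060);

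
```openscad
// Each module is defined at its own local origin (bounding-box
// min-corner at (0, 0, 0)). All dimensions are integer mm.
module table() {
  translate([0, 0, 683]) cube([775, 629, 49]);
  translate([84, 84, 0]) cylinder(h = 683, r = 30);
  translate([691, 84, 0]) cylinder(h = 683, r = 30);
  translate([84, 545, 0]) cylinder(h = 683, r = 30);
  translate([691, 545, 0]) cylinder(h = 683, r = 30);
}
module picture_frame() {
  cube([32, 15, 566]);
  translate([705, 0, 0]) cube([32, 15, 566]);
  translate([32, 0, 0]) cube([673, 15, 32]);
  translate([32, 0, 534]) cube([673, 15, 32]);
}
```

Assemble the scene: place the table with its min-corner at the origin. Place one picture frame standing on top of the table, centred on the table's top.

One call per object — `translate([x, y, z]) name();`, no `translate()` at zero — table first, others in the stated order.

table();
translate([19, 307, 732]) picture_frame();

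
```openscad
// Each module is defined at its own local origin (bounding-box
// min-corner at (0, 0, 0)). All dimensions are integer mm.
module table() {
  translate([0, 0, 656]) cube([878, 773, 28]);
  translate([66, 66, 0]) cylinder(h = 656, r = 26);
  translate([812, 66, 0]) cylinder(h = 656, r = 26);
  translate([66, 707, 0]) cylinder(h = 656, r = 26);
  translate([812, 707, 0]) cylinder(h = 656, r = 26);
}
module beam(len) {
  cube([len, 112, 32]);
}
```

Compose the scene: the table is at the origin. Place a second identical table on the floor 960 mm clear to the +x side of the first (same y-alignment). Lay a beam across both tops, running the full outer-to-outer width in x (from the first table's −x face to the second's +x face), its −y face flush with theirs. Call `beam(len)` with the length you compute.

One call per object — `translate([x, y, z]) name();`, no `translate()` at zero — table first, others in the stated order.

table();
translate([1838, 0, 0]) table();
translate([0, 0, 684]) beam(2716);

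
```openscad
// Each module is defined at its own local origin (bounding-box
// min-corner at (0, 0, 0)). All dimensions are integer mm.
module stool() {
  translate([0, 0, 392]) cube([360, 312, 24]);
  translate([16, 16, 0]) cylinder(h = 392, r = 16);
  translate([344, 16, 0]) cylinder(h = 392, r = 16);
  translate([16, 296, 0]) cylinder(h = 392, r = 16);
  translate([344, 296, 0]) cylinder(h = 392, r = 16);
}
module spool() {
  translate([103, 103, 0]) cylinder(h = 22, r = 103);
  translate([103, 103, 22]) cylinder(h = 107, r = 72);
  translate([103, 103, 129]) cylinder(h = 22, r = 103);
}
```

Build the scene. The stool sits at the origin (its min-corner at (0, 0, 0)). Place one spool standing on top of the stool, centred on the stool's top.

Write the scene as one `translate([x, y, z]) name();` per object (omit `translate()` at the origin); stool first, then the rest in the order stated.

stool();
translate([77, 53, 416]) spool();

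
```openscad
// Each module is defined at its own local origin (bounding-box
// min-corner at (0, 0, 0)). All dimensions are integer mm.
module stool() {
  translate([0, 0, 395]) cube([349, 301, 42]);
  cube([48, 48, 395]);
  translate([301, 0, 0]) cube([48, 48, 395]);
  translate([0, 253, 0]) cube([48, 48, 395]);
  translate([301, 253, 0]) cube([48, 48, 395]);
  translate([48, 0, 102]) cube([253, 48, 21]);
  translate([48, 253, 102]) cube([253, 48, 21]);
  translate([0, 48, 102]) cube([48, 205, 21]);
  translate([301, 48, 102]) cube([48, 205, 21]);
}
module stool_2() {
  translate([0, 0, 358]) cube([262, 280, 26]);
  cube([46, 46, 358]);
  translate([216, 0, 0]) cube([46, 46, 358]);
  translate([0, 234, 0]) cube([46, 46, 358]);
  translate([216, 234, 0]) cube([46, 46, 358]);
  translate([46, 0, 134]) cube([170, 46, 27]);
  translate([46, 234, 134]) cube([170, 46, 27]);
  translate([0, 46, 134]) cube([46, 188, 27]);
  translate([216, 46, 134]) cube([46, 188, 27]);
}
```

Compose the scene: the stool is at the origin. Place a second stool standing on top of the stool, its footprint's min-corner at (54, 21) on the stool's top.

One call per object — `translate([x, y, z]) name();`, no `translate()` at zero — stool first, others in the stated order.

stool();
translate([54, 21, 437]) stool_2();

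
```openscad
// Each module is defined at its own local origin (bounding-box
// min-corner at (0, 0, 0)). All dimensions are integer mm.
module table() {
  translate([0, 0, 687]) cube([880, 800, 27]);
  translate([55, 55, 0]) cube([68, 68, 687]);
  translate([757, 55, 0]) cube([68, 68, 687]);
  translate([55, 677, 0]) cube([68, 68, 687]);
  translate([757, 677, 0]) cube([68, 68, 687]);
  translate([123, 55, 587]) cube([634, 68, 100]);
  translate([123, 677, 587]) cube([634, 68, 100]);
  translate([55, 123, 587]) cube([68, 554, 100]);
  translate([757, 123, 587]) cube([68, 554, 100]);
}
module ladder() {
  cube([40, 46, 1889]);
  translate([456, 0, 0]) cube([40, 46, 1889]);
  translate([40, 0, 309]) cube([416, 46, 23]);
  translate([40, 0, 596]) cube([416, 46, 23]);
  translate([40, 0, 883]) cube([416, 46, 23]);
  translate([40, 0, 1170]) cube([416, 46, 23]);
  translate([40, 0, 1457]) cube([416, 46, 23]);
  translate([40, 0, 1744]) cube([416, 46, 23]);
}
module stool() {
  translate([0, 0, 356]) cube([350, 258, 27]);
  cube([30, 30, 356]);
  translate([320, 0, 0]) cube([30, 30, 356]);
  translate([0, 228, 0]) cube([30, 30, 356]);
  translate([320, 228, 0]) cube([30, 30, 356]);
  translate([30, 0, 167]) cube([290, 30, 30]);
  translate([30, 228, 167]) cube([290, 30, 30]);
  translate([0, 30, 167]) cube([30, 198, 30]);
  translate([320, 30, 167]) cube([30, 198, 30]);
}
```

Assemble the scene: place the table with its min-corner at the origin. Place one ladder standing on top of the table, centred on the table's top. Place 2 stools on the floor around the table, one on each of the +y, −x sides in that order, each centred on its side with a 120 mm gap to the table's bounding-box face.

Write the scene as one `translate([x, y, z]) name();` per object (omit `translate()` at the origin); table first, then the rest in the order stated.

table();
translate([192, 377, 714]) ladder();
translate([265, 920, 0]) stool();
translate([-470, 271, 0]) stool();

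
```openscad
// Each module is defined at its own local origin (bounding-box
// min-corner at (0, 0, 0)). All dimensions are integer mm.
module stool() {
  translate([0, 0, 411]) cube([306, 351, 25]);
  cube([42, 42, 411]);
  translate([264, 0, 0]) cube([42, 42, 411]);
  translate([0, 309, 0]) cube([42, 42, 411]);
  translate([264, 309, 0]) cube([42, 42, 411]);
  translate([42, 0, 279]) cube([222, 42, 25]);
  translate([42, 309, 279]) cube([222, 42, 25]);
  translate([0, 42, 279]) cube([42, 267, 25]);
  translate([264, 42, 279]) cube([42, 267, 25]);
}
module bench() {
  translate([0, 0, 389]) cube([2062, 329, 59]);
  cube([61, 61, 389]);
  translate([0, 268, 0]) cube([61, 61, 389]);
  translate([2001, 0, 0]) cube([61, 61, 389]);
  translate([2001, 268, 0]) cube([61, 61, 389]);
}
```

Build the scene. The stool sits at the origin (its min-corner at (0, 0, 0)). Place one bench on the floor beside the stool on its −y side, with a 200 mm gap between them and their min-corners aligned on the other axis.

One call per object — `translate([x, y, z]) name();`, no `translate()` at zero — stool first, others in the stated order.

stool();
translate([0, -529, 0]) bench();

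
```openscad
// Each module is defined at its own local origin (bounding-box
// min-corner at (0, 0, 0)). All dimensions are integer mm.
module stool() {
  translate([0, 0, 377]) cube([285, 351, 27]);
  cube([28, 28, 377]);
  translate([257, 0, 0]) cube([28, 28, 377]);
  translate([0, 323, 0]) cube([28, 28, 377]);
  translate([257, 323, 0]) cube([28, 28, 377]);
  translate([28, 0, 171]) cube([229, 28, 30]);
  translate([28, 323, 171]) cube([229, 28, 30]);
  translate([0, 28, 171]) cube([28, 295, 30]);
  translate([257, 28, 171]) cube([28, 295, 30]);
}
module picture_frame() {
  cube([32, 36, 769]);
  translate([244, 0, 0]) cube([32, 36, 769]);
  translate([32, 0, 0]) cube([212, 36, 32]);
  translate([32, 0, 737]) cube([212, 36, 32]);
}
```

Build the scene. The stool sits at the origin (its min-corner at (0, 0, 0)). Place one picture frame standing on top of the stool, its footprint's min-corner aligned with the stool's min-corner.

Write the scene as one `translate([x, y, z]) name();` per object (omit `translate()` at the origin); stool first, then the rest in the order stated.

stool();
translate([0, 0, 404]) picture_frame();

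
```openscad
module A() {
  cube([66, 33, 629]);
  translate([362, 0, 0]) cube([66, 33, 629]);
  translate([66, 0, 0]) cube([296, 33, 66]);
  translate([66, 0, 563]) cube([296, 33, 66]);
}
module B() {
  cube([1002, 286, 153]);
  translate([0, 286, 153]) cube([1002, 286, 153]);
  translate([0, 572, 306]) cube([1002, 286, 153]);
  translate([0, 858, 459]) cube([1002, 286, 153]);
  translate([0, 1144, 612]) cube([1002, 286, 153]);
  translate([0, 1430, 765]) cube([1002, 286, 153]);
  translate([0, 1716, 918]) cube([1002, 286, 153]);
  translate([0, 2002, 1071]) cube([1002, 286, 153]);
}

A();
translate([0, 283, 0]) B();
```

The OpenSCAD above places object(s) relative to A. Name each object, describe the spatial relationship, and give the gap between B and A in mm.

A is a picture frame. B is a staircase. The staircase is on the floor beside the picture frame on its +y side. The gap between the staircase and the picture frame is 250 mm.

The staircase's nearest face is 250 mm from the picture frame's +y face.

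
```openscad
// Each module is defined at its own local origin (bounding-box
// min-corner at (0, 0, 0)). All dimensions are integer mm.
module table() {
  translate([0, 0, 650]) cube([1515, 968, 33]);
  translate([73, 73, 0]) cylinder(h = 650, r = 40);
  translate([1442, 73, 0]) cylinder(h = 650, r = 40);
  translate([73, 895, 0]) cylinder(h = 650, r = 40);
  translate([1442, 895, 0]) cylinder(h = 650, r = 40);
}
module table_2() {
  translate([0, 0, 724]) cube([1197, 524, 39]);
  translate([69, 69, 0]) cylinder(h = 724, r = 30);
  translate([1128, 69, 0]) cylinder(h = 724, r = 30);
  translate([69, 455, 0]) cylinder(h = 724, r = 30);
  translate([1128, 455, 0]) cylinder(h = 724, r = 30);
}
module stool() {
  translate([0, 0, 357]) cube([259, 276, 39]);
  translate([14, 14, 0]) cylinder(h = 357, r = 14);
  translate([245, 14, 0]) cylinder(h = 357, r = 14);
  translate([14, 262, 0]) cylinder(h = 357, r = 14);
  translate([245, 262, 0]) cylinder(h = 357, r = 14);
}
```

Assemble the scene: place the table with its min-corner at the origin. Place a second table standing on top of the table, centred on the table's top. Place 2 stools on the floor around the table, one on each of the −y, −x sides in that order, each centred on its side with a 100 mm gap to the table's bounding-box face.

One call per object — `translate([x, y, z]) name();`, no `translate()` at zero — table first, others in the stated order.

table();
translate([159, 222, 683]) table_2();
translate([628, -376, 0]) stool();
translate([-359, 346, 0]) stool();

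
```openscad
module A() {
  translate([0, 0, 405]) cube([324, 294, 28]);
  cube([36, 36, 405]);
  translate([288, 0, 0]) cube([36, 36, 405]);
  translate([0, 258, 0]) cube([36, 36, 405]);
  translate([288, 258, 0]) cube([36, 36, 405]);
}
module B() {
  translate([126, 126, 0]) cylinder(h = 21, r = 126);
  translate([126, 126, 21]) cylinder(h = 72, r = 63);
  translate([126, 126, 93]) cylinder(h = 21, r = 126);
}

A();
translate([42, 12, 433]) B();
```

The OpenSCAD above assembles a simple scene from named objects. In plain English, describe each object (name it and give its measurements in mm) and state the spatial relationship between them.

A is a four-legged stool. The seat is a 324×294×28 mm slab whose top surface is at z = 433 mm; four square legs, each 36×36 mm in cross-section, run from the floor (z = 0) to the underside of the seat, each flush with a corner of the seat.

B is a spool: two coaxial disc flanges of radius 126 mm and thickness 21 mm, joined by a core cylinder of radius 63 mm and height 72 mm. The lower flange rests on z = 0 and the three cylinders share a vertical axis.

The spool is on top of the stool.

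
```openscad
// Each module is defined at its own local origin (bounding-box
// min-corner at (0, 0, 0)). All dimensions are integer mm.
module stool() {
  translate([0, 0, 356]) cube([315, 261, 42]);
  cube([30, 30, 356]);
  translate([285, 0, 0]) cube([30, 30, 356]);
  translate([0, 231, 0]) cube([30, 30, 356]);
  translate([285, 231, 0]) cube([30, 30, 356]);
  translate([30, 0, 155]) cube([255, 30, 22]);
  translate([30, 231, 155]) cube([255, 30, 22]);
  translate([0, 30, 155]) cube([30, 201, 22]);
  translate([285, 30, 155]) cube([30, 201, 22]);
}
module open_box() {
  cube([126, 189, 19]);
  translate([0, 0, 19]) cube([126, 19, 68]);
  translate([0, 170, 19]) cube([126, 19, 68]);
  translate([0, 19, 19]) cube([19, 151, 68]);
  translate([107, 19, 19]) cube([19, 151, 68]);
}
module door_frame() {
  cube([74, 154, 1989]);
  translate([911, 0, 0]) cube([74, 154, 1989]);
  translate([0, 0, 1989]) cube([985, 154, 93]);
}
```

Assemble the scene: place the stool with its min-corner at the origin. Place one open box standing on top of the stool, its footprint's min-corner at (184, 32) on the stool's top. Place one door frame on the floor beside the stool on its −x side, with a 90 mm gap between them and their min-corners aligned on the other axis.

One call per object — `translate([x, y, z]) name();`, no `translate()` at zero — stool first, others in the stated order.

stool();
translate([184, 32, 398]) open_box();
translate([-1075, 0, 0]) door_frame();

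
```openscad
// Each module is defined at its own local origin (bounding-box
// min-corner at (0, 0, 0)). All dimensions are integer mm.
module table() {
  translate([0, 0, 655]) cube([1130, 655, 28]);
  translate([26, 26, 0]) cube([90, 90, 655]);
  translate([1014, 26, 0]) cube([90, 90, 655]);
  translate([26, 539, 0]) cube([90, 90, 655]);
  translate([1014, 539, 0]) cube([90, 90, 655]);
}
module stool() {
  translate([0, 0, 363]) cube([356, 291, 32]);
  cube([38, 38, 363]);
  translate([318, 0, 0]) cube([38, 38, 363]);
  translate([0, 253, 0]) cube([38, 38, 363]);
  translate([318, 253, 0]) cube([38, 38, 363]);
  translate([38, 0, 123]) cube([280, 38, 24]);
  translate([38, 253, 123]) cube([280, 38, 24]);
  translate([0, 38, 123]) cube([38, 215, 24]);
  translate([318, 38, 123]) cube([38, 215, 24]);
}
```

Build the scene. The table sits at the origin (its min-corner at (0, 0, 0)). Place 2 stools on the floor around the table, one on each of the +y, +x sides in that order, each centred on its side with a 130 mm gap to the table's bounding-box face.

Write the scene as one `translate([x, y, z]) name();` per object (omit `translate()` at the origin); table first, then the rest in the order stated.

table();
translate([387, 785, 0]) stool();
translate([1260, 182, 0]) stool();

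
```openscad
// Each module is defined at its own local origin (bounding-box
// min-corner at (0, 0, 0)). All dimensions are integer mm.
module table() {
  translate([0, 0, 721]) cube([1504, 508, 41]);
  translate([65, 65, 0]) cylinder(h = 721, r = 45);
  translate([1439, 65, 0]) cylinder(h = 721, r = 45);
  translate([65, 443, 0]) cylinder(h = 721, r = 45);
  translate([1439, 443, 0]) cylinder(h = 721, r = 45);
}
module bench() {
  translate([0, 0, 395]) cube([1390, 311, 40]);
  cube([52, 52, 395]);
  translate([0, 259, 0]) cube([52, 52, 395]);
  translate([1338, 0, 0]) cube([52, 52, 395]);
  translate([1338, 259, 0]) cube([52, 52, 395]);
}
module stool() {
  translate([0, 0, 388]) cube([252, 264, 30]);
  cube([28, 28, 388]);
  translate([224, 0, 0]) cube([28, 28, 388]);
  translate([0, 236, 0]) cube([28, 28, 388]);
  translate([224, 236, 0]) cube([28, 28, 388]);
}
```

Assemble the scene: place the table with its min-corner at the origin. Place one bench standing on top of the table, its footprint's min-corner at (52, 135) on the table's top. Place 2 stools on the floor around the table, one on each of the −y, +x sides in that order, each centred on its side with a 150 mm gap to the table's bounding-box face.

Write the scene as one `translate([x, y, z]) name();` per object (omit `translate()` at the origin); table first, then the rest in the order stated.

table();
translate([52, 135, 762]) bench();
translate([626, -414, 0]) stool();
translate([1654, 122, 0]) stool();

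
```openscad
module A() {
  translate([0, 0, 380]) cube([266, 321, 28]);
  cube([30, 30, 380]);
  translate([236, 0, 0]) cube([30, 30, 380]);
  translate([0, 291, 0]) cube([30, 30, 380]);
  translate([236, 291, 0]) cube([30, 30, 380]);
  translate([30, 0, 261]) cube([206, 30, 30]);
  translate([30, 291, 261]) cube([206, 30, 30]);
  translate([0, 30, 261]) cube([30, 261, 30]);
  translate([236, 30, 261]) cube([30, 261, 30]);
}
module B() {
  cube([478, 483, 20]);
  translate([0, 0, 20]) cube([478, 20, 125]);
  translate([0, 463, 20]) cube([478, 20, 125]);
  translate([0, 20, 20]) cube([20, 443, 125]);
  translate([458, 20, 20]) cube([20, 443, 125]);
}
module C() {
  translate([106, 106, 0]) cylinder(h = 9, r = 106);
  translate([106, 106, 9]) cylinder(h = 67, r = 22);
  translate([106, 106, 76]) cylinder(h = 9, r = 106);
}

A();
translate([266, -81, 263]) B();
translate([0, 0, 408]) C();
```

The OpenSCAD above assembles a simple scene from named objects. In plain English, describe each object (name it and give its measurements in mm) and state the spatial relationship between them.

A is a four-legged stool. The seat is a 266×321×28 mm slab whose top surface is at z = 408 mm; four square legs, each 30×30 mm in cross-section, run from the floor (z = 0) to the underside of the seat, each flush with a corner of the seat. Four stretchers, 30 mm wide and 30 mm tall, connect adjacent legs with their undersides at z = 261 mm, each running between the inner faces of the legs it joins and aligned with the legs' outer faces on the other axis.

B is an open-topped rectangular box: outside dimensions 478×483×145 mm, with a uniform wall and base thickness of 20 mm. The base is a full 478×483 slab on the floor; four walls sit on top of the base. The front and back walls (the −y and +y sides) span the full width; the two side walls fit between them.

C is a spool: two coaxial disc flanges of radius 106 mm and thickness 9 mm, joined by a core cylinder of radius 22 mm and height 67 mm. The lower flange rests on z = 0 and the three cylinders share a vertical axis.

The open box is beside the stool with their tops flush at z = 408. The spool is on top of the stool.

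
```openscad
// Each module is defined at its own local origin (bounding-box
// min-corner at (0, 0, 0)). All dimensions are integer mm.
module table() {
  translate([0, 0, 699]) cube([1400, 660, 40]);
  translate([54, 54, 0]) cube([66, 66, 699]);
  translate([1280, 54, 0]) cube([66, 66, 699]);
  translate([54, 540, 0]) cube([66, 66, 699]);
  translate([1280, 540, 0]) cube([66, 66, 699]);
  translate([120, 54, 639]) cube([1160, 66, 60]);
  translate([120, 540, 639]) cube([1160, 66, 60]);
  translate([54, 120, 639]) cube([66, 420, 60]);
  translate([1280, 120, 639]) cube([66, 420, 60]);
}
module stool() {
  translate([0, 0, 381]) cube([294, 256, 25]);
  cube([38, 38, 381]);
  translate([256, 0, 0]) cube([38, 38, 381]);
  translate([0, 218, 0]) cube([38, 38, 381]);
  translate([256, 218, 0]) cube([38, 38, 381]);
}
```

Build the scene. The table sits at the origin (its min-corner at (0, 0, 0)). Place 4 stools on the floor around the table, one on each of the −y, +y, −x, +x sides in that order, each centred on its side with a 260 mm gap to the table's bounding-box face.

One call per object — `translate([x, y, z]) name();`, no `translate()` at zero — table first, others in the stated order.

table();
translate([553, -516, 0]) stool();
translate([553, 920, 0]) stool();
translate([-554, 202, 0]) stool();
translate([1660, 202, 0]) stool();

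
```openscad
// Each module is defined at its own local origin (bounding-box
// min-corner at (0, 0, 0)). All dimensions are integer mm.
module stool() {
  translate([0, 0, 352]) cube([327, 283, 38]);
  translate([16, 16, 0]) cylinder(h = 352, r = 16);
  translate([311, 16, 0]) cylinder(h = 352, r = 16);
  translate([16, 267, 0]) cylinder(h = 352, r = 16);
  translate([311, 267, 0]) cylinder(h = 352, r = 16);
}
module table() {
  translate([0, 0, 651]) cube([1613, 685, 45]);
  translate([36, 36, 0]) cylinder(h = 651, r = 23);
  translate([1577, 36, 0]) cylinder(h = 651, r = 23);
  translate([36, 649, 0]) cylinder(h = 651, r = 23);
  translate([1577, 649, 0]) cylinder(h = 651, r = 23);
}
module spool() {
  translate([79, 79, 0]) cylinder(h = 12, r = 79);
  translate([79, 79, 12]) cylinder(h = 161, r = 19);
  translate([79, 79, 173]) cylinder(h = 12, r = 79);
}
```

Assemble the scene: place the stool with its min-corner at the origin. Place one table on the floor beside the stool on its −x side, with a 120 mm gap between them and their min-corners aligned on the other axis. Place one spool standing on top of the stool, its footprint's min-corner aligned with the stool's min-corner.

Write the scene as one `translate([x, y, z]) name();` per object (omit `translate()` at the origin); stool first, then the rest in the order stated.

stool();
translate([-1733, 0, 0]) table();
translate([0, 0, 390]) spool();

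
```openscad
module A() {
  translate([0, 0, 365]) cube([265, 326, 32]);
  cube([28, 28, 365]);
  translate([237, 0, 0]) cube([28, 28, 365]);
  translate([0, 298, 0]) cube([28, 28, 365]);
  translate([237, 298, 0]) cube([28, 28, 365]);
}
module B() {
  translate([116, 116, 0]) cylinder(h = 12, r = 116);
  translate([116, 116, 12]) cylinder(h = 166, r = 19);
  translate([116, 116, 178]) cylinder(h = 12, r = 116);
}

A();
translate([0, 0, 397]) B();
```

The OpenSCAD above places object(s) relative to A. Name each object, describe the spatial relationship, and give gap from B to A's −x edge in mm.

The spool's min-x is at 0; the stool's min-x is 0; gap = 0 mm.

A is a stool. B is a spool. The spool is on top of the stool. The gap from the spool to the stool's −x edge is 0 mm.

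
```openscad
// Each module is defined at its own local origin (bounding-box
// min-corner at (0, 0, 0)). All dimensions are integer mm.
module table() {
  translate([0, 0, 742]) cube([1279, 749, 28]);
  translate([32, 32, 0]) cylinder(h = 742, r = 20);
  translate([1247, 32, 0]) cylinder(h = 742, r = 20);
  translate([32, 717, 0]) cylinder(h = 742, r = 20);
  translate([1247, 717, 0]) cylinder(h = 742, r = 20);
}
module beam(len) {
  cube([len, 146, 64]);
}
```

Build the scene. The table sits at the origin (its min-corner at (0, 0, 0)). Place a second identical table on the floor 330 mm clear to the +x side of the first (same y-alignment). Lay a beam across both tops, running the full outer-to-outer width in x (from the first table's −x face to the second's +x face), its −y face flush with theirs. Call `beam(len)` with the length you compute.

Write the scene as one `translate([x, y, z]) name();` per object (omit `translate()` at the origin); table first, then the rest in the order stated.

table();
translate([1609, 0, 0]) table();
translate([0, 0, 770]) beam(2888);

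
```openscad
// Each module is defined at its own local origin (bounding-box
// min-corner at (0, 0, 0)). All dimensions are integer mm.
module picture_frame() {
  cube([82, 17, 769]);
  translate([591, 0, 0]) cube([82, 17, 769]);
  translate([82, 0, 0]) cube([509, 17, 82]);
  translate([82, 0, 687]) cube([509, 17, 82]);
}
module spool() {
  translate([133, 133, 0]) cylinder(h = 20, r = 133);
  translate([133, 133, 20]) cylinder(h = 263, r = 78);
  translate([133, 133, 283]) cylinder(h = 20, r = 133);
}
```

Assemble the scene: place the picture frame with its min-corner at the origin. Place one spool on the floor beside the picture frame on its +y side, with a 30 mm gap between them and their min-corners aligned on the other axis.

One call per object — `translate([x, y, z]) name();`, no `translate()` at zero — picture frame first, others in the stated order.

picture_frame();
translate([0, 47, 0]) spool();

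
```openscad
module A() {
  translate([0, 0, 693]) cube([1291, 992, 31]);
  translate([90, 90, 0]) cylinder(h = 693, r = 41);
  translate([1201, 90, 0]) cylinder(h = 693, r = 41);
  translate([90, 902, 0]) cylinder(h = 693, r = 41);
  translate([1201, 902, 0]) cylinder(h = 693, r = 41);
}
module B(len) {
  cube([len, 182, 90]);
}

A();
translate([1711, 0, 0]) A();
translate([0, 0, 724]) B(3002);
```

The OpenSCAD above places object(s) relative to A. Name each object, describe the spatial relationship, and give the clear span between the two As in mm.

Second table starts at x = 1711; first ends at x = 1291; clear span = 1711 − 1291 = 420 mm.

A is a table. B is a beam. A beam spans the tops of two tables. The clear span between the two tables is 420 mm.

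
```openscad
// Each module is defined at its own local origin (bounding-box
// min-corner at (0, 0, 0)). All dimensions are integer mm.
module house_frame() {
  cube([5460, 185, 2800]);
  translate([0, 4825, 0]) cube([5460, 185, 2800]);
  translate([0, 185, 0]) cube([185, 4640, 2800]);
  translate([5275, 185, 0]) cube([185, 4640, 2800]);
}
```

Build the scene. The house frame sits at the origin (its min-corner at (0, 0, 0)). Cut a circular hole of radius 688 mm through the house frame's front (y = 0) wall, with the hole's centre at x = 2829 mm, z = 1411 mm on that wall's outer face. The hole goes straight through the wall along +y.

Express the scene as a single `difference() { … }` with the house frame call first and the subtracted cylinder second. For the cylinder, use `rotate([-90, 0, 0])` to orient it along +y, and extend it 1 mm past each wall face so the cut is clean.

difference() {
  house_frame();
  translate([2829, -1, 1411]) rotate([-90, 0, 0]) cylinder(h = 187, r = 688);
}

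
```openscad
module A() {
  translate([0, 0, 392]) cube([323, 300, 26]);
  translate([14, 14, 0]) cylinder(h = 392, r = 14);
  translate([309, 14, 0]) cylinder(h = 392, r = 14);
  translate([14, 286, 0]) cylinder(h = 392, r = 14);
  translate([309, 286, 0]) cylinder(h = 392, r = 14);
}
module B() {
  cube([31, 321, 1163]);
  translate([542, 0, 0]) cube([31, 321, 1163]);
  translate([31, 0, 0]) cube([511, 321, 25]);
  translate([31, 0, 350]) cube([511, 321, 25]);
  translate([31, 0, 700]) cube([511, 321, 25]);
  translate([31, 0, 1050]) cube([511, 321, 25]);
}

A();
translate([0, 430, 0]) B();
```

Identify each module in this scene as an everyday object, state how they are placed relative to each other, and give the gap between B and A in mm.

A is a stool. B is a bookshelf. The bookshelf is on the floor beside the stool on its +y side. The gap between the bookshelf and the stool is 130 mm.

The bookshelf's nearest face is 130 mm from the stool's +y face.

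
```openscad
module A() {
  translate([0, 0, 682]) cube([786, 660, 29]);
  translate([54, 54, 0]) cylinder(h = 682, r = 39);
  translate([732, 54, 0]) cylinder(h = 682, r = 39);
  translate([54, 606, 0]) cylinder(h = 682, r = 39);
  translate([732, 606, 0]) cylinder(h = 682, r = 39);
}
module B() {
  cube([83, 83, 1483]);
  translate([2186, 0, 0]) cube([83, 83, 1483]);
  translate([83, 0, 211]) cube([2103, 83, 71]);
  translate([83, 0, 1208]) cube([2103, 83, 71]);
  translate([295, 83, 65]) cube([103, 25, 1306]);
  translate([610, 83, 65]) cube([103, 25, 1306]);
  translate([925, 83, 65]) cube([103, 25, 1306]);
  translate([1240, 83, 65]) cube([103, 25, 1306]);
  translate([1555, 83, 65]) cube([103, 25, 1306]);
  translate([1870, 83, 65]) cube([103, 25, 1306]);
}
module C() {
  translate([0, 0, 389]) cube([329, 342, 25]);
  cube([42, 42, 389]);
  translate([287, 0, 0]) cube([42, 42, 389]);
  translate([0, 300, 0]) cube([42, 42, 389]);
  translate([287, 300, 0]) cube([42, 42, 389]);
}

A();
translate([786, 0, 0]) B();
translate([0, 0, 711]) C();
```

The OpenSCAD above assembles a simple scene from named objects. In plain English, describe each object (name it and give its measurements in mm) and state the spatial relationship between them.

A is a table with a 786×660 mm rectangular top, 29 mm thick, top surface at z = 711 mm, supported by four round legs of 78 mm diameter, each leg's bounding box inset 15 mm from the nearest pair of top edges, running from the floor.

B is a fence section. Two 83×83 mm posts, 1483 mm tall, stand on the floor with a clear span of 2103 mm between their inner faces. Two horizontal rails of 83×71 mm section span the gap between the posts with their undersides at z = 211 mm and z = 1208 mm, flush with the posts' −y face. 6 pickets, each 103 mm wide, 25 mm thick and 1306 mm tall, are fixed to the +y face of the rails with their bottoms at z = 65 mm, evenly spaced across the span with equal gaps (rounded down to the nearest mm) at the −x end and between each pair — any rounding remainder accumulates at the +x end.

C is a simple wooden stool: a rectangular seat 329 mm (x) by 342 mm (y), 25 mm thick, top face at z = 414 mm, on four square legs, each 42×42 mm in cross-section. The legs rest on z = 0, each flush with a corner of the seat.

The fence section is against the table's +x side, with their −y faces flush. The stool is on top of the table.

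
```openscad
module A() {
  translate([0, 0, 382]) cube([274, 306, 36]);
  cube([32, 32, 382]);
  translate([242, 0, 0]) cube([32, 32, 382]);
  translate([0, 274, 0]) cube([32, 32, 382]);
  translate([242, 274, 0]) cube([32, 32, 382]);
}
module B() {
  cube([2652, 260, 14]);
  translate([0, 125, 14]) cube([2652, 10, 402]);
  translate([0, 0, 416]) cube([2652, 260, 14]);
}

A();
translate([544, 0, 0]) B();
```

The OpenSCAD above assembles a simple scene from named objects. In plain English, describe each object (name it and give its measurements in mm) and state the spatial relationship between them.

A is a four-legged stool. The seat is a 274×306×36 mm slab whose top surface is at z = 418 mm; four square legs, each 32×32 mm in cross-section, run from the floor (z = 0) to the underside of the seat, each flush with a corner of the seat.

B is an I-beam lying along x, 2652 mm long. Overall section height 430 mm. Two flanges 260 mm wide (y) and 14 mm thick, one on the floor and one at the top; a web 10 mm thick runs between them, centred on the flange width.

The I-beam is on the floor beside the stool on its +x side.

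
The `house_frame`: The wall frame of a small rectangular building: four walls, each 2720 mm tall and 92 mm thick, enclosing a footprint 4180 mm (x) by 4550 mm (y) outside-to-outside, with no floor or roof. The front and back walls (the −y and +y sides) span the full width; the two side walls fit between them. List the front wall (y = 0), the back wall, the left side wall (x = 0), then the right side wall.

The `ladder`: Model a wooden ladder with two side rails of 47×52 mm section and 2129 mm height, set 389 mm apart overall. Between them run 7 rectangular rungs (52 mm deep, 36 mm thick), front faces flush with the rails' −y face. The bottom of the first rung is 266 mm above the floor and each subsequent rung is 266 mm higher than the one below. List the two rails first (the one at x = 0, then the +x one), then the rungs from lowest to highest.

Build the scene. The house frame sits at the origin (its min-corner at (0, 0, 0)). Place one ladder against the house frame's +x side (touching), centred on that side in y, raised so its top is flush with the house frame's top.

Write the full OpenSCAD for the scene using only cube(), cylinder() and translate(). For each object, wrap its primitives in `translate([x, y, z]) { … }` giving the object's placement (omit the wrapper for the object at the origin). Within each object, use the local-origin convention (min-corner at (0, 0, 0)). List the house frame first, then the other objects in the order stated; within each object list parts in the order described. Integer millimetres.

cube([4180, 92, 2720]);
translate([0, 4458, 0]) cube([4180, 92, 2720]);
translate([0, 92, 0]) cube([92, 4366, 2720]);
translate([4088, 92, 0]) cube([92, 4366, 2720]);
translate([4180, 2249, 591]) {
  cube([47, 52, 2129]);
  translate([342, 0, 0]) cube([47, 52, 2129]);
  translate([47, 0, 266]) cube([295, 52, 36]);
  translate([47, 0, 532]) cube([295, 52, 36]);
  translate([47, 0, 798]) cube([295, 52, 36]);
  translate([47, 0, 1064]) cube([295, 52, 36]);
  translate([47, 0, 1330]) cube([295, 52, 36]);
  translate([47, 0, 1596]) cube([295, 52, 36]);
  translate([47, 0, 1862]) cube([295, 52, 36]);
}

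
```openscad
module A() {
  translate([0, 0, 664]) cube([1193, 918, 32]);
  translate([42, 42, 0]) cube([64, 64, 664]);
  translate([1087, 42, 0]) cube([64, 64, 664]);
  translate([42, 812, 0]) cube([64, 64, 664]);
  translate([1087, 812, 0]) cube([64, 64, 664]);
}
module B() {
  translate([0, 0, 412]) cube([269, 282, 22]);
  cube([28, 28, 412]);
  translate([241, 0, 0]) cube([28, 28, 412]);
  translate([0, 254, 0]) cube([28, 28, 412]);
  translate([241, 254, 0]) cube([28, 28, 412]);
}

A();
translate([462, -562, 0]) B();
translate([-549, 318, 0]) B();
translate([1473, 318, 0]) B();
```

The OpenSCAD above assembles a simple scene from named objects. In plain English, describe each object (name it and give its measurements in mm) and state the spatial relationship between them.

A is a table with a 1193×918 mm rectangular top, 32 mm thick, top surface at z = 696 mm, supported by four 64×64 mm square legs, each inset 42 mm from the nearest pair of top edges, running from the floor.

B is a four-legged stool. The seat is 269×282 mm, 22 mm thick, top at z = 434 mm. It stands on four square legs, each 28×28 mm in cross-section, from z = 0 to the seat underside, each flush with a corner of the seat.

Three stools sit around the table at the −y, −x, +x sides.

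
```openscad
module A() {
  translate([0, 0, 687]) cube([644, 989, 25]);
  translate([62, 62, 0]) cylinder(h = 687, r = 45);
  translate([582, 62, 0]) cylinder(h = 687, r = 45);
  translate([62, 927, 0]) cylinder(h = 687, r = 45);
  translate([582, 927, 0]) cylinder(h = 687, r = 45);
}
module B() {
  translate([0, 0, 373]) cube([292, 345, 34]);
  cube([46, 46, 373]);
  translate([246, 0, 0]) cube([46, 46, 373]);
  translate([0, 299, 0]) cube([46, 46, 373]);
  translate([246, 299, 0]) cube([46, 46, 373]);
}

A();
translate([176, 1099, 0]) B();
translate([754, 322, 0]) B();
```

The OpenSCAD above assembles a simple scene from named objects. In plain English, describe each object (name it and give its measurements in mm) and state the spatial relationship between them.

A is a table: top 644 mm (x) × 989 mm (y), 25 mm thick, upper face at z = 712 mm, on four round legs of 90 mm diameter, each leg's bounding box inset 17 mm from the nearest pair of top edges, running from z = 0 to the bottom of the top.

B is a four-legged stool. The seat is a 292×345×34 mm slab whose top surface is at z = 407 mm; four square legs, each 46×46 mm in cross-section, run from the floor (z = 0) to the underside of the seat, each flush with a corner of the seat.

Two stools sit around the table at the +y, +x sides.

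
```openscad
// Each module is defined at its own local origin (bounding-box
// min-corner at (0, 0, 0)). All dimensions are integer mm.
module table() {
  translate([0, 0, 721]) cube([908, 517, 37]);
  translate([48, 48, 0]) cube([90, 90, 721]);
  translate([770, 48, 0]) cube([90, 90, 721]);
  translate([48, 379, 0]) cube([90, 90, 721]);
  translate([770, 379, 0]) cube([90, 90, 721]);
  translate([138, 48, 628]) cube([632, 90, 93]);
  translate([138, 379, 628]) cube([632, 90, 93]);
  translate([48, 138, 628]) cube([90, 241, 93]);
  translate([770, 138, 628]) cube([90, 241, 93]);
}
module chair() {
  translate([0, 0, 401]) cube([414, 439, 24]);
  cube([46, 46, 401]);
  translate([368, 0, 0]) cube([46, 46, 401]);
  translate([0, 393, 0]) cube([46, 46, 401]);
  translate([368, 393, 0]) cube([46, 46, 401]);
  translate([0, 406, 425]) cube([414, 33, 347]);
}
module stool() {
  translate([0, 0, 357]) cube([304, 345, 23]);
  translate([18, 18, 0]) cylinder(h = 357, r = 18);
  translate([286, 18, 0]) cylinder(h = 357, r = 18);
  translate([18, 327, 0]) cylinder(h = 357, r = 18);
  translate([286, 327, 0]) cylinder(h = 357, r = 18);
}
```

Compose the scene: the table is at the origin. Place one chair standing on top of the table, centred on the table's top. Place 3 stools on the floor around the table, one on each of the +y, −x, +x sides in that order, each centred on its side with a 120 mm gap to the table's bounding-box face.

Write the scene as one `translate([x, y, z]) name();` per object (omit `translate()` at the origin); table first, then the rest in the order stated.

table();
translate([247, 39, 758]) chair();
translate([302, 637, 0]) stool();
translate([-424, 86, 0]) stool();
translate([1028, 86, 0]) stool();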